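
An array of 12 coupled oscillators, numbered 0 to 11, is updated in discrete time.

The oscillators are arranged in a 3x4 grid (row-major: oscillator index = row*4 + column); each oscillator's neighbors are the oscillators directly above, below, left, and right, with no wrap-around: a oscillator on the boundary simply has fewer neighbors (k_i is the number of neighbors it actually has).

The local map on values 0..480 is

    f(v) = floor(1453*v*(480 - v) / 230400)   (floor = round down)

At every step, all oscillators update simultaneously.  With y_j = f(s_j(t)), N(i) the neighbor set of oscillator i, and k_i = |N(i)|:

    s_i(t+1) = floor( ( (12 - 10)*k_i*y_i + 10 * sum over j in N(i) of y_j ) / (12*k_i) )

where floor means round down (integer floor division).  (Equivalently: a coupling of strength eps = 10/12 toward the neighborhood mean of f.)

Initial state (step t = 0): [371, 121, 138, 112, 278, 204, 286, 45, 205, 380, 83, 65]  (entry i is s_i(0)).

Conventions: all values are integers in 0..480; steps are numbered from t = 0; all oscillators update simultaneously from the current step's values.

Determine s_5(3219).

Simulating step by step:
t=0: [371, 121, 138, 112, 278, 204, 286, 45, 205, 380, 83, 65]
t=1: [303, 297, 294, 218, 327, 312, 262, 236, 306, 294, 245, 165]
t=2: [330, 338, 352, 354, 331, 338, 351, 351, 330, 342, 346, 357]
t=3: [307, 299, 288, 283, 309, 299, 289, 281, 305, 301, 287, 286]
t=4: [336, 341, 346, 350, 336, 340, 347, 349, 336, 341, 345, 350]
t=5: [302, 298, 291, 289, 303, 298, 292, 287, 302, 299, 291, 289]
t=6: [339, 342, 345, 347, 339, 341, 345, 347, 339, 342, 345, 347]
t=7: [299, 297, 293, 291, 300, 297, 293, 291, 299, 297, 293, 291]
t=8: [341, 342, 344, 345, 341, 342, 344, 345, 341, 342, 344, 345]
t=9: [297, 296, 295, 293, 297, 296, 295, 293, 297, 296, 295, 293]
t=10: [342, 343, 344, 344, 342, 343, 344, 344, 342, 343, 344, 344]
t=11: [296, 296, 295, 295, 296, 296, 295, 295, 296, 296, 295, 295]
t=12: [343, 343, 343, 344, 343, 343, 343, 344, 343, 343, 343, 344]
t=13: [296, 296, 295, 295, 296, 296, 295, 295, 296, 296, 295, 295]

Answer: s_5(3219) = 296
Key observation: The state at step 11, [296, 296, 295, 295, 296, 296, 295, 295, 296, 296, 295, 295], reappears at step 13: the system is in a cycle of period 2 from step 11 on.  Therefore the state at step 3219 equals the state at step 11 + ((3219 - 11) mod 2) = 11, which is [296, 296, 295, 295, 296, 296, 295, 295, 296, 296, 295, 295].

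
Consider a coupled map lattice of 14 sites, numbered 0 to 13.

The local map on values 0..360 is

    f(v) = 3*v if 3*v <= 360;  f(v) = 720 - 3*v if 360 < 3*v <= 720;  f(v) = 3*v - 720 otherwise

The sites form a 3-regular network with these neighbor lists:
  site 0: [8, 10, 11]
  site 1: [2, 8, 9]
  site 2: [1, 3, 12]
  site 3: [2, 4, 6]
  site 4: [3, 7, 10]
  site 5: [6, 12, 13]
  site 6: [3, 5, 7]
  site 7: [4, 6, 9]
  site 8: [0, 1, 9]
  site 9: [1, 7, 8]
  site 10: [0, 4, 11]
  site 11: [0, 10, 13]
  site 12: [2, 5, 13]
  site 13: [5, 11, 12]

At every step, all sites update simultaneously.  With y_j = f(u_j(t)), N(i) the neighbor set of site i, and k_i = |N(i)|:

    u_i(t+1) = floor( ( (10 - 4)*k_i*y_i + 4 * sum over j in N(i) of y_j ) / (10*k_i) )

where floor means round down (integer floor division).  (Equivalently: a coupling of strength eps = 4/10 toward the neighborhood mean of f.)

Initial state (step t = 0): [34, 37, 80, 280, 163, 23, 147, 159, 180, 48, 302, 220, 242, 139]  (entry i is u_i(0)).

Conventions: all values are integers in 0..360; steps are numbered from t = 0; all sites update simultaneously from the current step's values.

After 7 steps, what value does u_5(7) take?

Answer: u_5(7) = 234

Derivation:
t=0: [34, 37, 80, 280, 163, 23, 147, 159, 180, 48, 302, 220, 242, 139]
t=1: [118, 141, 175, 172, 211, 119, 225, 233, 155, 157, 164, 114, 85, 199]
t=2: [322, 271, 217, 166, 112, 270, 104, 63, 273, 225, 241, 299, 243, 201]
t=3: [184, 84, 84, 228, 256, 112, 254, 205, 110, 77, 103, 155, 42, 107]
t=4: [220, 259, 206, 67, 88, 266, 88, 105, 284, 230, 248, 259, 196, 288]
t=5: [64, 69, 113, 204, 230, 118, 237, 263, 98, 85, 65, 64, 122, 122]
t=6: [206, 242, 292, 115, 67, 308, 76, 80, 263, 229, 172, 214, 352, 332]
t=7: [108, 38, 185, 285, 225, 234, 242, 205, 60, 61, 173, 124, 286, 248]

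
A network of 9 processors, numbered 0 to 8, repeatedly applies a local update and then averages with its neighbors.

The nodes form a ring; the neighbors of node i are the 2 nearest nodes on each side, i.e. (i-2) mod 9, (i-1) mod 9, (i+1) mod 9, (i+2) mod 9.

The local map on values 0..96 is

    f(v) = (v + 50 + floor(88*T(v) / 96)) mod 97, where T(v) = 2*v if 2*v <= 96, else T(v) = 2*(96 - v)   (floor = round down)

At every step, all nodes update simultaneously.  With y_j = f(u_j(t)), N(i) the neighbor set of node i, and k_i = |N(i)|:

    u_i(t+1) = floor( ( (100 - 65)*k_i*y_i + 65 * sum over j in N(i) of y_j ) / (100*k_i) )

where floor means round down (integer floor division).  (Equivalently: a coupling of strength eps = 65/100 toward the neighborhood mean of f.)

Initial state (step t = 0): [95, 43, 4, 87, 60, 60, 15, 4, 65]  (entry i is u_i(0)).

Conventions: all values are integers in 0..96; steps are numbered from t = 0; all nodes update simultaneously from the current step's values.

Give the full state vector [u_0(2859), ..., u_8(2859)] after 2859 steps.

Answer: [70, 70, 70, 70, 70, 70, 70, 70, 70]
Key observation: The state at step 6, [70, 70, 70, 70, 70, 70, 70, 70, 70], reappears at step 7: the system is in a cycle of period 1 from step 6 on.  Therefore the state at step 2859 equals the state at step 6 + ((2859 - 6) mod 1) = 6, which is [70, 70, 70, 70, 70, 70, 70, 70, 70].

Derivation:
t=0: [95, 43, 4, 87, 60, 60, 15, 4, 65]
t=1: [61, 64, 63, 67, 74, 74, 79, 69, 70]
t=2: [74, 74, 74, 71, 68, 67, 66, 70, 71]
t=3: [67, 67, 68, 69, 71, 71, 72, 70, 69]
t=4: [72, 72, 71, 70, 69, 69, 69, 70, 71]
t=5: [69, 69, 69, 70, 70, 70, 70, 70, 69]
t=6: [70, 70, 70, 70, 70, 70, 70, 70, 70]
t=7: [70, 70, 70, 70, 70, 70, 70, 70, 70]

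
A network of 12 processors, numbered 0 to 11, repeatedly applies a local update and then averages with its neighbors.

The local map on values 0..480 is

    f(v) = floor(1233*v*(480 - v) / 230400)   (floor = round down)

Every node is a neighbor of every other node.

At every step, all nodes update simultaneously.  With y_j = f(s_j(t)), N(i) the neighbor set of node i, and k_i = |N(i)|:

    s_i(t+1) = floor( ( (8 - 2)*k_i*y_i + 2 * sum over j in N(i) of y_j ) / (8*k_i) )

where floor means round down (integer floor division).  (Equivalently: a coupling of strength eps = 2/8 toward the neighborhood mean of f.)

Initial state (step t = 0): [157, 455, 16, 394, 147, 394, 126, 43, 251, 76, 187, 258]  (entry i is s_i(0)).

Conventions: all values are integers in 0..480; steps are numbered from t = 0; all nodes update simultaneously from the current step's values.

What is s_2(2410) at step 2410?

Answer: s_2(2410) = 293
Key observation: The state at step 7, [293, 293, 293, 293, 293, 293, 293, 293, 293, 293, 293, 293], reappears at step 8: the system is in a cycle of period 1 from step 7 on.  Therefore the state at step 2410 equals the state at step 7 + ((2410 - 7) mod 1) = 7, which is [293, 293, 293, 293, 293, 293, 293, 293, 293, 293, 293, 293].

Derivation:
t=0: [157, 455, 16, 394, 147, 394, 126, 43, 251, 76, 187, 258]
t=1: [251, 98, 82, 186, 244, 186, 227, 127, 277, 173, 267, 277]
t=2: [298, 220, 201, 287, 299, 287, 298, 248, 293, 281, 296, 293]
t=3: [291, 303, 298, 295, 290, 295, 291, 303, 293, 298, 292, 293]
t=4: [293, 288, 290, 291, 293, 291, 293, 288, 292, 290, 292, 292]
t=5: [293, 294, 293, 293, 293, 293, 293, 294, 293, 293, 293, 293]
t=6: [292, 292, 292, 292, 292, 292, 292, 292, 292, 292, 292, 292]
t=7: [293, 293, 293, 293, 293, 293, 293, 293, 293, 293, 293, 293]
t=8: [293, 293, 293, 293, 293, 293, 293, 293, 293, 293, 293, 293]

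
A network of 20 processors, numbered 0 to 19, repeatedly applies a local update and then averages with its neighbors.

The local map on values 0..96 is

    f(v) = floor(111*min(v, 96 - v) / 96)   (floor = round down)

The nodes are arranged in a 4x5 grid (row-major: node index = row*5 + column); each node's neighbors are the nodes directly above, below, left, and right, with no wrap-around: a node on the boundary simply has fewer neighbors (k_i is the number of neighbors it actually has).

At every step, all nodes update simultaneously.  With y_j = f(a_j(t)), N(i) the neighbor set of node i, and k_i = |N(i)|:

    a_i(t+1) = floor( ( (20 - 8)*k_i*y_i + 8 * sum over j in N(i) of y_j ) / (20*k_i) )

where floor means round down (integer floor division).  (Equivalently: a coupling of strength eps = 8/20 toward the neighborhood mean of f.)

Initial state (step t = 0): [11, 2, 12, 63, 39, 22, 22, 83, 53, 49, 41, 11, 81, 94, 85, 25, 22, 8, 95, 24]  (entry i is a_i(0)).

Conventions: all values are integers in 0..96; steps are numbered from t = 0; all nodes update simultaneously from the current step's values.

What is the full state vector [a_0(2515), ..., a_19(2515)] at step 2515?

Simulating step by step:
t=0: [11, 2, 12, 63, 39, 22, 22, 83, 53, 49, 41, 11, 81, 94, 85, 25, 22, 8, 95, 24]
t=1: [12, 7, 15, 37, 45, 26, 20, 19, 40, 46, 36, 18, 14, 9, 18, 31, 21, 11, 5, 18]
t=2: [15, 11, 19, 40, 50, 28, 21, 22, 40, 47, 35, 22, 15, 14, 23, 34, 23, 13, 8, 17]
t=3: [19, 15, 23, 43, 51, 30, 23, 25, 41, 49, 36, 25, 18, 19, 27, 36, 26, 15, 12, 18]
t=4: [22, 19, 28, 46, 51, 32, 26, 28, 43, 49, 38, 28, 21, 23, 31, 38, 29, 18, 15, 20]
t=5: [26, 24, 33, 49, 52, 35, 30, 32, 45, 50, 40, 32, 25, 28, 34, 41, 32, 21, 19, 24]
t=6: [31, 29, 38, 51, 51, 38, 34, 37, 48, 50, 44, 36, 29, 33, 38, 44, 36, 25, 23, 28]
t=7: [36, 35, 42, 51, 52, 42, 39, 42, 51, 51, 47, 40, 34, 38, 42, 48, 40, 30, 28, 33]
t=8: [42, 41, 47, 51, 50, 47, 45, 47, 50, 51, 52, 46, 40, 42, 46, 53, 45, 36, 34, 38]
t=9: [49, 48, 52, 52, 52, 52, 52, 52, 52, 52, 50, 51, 47, 47, 50, 49, 50, 42, 41, 44]
t=10: [53, 53, 50, 50, 50, 50, 50, 50, 50, 50, 52, 52, 52, 52, 52, 53, 52, 49, 48, 50]
t=11: [49, 50, 52, 53, 53, 52, 52, 52, 52, 52, 50, 50, 50, 50, 50, 49, 50, 53, 53, 52]
t=12: [53, 52, 50, 49, 49, 50, 50, 50, 50, 50, 52, 52, 52, 52, 52, 53, 52, 50, 49, 50]
t=13: [50, 50, 52, 53, 53, 52, 52, 52, 52, 52, 50, 50, 50, 50, 50, 49, 50, 52, 53, 52]
t=14: [52, 52, 50, 49, 49, 50, 50, 50, 50, 50, 52, 52, 52, 52, 52, 53, 52, 50, 49, 50]
t=15: [50, 50, 52, 53, 53, 52, 52, 52, 52, 52, 50, 50, 50, 50, 50, 49, 50, 52, 53, 52]

Answer: [50, 50, 52, 53, 53, 52, 52, 52, 52, 52, 50, 50, 50, 50, 50, 49, 50, 52, 53, 52]
Key observation: The state at step 13, [50, 50, 52, 53, 53, 52, 52, 52, 52, 52, 50, 50, 50, 50, 50, 49, 50, 52, 53, 52], reappears at step 15: the system is in a cycle of period 2 from step 13 on.  Therefore the state at step 2515 equals the state at step 13 + ((2515 - 13) mod 2) = 13, which is [50, 50, 52, 53, 53, 52, 52, 52, 52, 52, 50, 50, 50, 50, 50, 49, 50, 52, 53, 52].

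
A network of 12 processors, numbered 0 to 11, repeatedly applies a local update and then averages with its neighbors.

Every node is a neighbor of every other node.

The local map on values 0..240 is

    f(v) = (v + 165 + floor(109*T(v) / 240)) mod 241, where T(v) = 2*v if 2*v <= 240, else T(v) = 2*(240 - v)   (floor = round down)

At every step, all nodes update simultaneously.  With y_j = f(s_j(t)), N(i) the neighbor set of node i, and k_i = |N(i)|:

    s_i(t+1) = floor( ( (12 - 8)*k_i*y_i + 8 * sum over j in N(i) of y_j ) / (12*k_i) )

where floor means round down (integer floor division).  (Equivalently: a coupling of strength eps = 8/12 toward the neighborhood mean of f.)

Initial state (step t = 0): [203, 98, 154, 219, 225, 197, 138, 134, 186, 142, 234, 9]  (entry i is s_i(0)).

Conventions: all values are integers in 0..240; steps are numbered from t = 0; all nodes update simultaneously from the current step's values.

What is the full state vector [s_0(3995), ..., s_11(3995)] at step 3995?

Simulating step by step:
t=0: [203, 98, 154, 219, 225, 197, 138, 134, 186, 142, 234, 9]
t=1: [157, 144, 156, 158, 158, 157, 155, 155, 157, 156, 158, 163]
t=2: [155, 155, 155, 155, 155, 155, 155, 155, 155, 155, 155, 155]
t=3: [156, 156, 156, 156, 156, 156, 156, 156, 156, 156, 156, 156]
t=4: [156, 156, 156, 156, 156, 156, 156, 156, 156, 156, 156, 156]

Answer: [156, 156, 156, 156, 156, 156, 156, 156, 156, 156, 156, 156]
Key observation: The state at step 3, [156, 156, 156, 156, 156, 156, 156, 156, 156, 156, 156, 156], reappears at step 4: the system is in a cycle of period 1 from step 3 on.  Therefore the state at step 3995 equals the state at step 3 + ((3995 - 3) mod 1) = 3, which is [156, 156, 156, 156, 156, 156, 156, 156, 156, 156, 156, 156].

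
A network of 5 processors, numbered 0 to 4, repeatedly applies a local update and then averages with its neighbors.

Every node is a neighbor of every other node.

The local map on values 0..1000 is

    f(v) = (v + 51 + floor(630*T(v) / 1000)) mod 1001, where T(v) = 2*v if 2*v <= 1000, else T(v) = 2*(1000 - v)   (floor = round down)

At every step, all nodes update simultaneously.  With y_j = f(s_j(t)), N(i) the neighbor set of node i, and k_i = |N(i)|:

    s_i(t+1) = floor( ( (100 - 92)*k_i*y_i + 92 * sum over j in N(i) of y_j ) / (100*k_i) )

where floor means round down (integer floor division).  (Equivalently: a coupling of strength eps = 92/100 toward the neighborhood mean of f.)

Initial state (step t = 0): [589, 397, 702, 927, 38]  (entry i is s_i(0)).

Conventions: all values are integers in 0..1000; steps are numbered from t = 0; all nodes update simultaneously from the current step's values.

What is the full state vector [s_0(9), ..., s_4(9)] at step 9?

Simulating step by step:
t=0: [589, 397, 702, 927, 38]
t=1: [306, 187, 311, 319, 309]
t=2: [690, 731, 689, 686, 689]
t=3: [127, 129, 127, 127, 127]
t=4: [338, 338, 338, 338, 338]
t=5: [814, 814, 814, 814, 814]
t=6: [98, 98, 98, 98, 98]
t=7: [272, 272, 272, 272, 272]
t=8: [665, 665, 665, 665, 665]
t=9: [137, 137, 137, 137, 137]

Answer: [137, 137, 137, 137, 137]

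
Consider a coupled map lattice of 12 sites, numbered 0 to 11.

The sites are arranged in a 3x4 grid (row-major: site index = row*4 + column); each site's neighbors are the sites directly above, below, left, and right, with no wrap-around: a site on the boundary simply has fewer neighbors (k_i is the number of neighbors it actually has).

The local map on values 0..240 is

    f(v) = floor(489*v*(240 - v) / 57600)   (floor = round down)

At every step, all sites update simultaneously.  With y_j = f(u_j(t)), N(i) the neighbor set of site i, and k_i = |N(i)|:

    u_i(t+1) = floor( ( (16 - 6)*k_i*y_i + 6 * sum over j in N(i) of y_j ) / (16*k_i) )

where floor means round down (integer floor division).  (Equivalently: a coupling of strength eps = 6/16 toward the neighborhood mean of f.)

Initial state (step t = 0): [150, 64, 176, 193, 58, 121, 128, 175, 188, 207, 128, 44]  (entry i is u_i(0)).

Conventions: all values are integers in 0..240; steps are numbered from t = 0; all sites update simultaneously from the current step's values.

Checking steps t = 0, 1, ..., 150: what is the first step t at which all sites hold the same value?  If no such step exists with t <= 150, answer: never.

Answer: 4
Key observation: Synchronization is absorbing here: once all sites are equal they stay equal, and step 4 is the first all-equal step.

Derivation:
t=0: [150, 64, 176, 193, 58, 121, 128, 175, 188, 207, 128, 44]  (not all equal)
t=1: [105, 100, 96, 83, 95, 110, 116, 93, 78, 76, 107, 86]  (not all equal)
t=2: [118, 118, 116, 112, 116, 118, 120, 115, 108, 109, 117, 114]  (not all equal)
t=3: [122, 122, 121, 121, 121, 121, 122, 121, 121, 121, 121, 121]  (not all equal)
t=4: [122, 122, 122, 122, 122, 122, 122, 122, 122, 122, 122, 122]  (all equal)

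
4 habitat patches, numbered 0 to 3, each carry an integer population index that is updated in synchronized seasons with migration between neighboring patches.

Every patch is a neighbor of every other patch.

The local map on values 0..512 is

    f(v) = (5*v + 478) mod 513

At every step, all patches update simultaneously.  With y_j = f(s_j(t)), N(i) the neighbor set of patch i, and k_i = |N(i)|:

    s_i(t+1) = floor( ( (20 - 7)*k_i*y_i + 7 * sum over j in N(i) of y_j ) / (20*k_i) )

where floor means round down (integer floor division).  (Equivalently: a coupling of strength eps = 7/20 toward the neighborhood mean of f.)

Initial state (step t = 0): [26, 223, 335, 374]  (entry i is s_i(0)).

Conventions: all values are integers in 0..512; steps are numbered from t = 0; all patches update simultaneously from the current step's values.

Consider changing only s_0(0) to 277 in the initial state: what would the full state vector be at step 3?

Simulating step by step:
t=0: [277, 223, 335, 374]
t=1: [263, 119, 144, 248]
t=2: [211, 101, 167, 171]
t=3: [453, 433, 336, 347]

Answer: [453, 433, 336, 347]
Key observation: This trace re-runs the system from the modified initial state.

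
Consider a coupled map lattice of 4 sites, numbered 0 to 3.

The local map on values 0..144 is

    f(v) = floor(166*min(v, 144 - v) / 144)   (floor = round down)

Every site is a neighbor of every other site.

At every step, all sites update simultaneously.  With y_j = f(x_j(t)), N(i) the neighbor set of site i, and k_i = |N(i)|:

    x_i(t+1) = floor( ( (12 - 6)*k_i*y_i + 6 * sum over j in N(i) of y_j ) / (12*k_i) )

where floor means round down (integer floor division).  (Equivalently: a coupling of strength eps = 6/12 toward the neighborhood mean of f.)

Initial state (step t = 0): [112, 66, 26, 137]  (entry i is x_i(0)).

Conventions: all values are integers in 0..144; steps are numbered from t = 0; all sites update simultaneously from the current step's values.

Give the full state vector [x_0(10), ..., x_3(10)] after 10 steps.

Answer: [72, 72, 72, 72]

Derivation:
t=0: [112, 66, 26, 137]
t=1: [36, 50, 34, 27]
t=2: [41, 47, 41, 38]
t=3: [47, 49, 47, 46]
t=4: [54, 54, 54, 53]
t=5: [61, 61, 61, 61]
t=6: [70, 70, 70, 70]
t=7: [80, 80, 80, 80]
t=8: [73, 73, 73, 73]
t=9: [81, 81, 81, 81]
t=10: [72, 72, 72, 72]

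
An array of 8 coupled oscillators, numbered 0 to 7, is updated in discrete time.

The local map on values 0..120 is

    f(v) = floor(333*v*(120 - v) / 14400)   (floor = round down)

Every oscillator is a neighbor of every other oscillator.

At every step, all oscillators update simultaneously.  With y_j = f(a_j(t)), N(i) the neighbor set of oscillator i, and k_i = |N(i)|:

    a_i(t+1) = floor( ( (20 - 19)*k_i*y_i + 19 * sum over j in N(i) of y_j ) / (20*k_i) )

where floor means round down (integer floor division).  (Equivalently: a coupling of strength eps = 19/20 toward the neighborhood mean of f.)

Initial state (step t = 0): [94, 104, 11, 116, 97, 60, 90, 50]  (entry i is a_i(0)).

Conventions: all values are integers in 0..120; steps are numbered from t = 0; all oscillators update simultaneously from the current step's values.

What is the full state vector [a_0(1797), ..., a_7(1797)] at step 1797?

Simulating step by step:
t=0: [94, 104, 11, 116, 97, 60, 90, 50]
t=1: [50, 51, 52, 54, 50, 48, 49, 48]
t=2: [80, 80, 80, 80, 80, 80, 80, 80]
t=3: [74, 74, 74, 74, 74, 74, 74, 74]
t=4: [78, 78, 78, 78, 78, 78, 78, 78]
t=5: [75, 75, 75, 75, 75, 75, 75, 75]
t=6: [78, 78, 78, 78, 78, 78, 78, 78]

Answer: [75, 75, 75, 75, 75, 75, 75, 75]
Key observation: The state at step 4, [78, 78, 78, 78, 78, 78, 78, 78], reappears at step 6: the system is in a cycle of period 2 from step 4 on.  Therefore the state at step 1797 equals the state at step 4 + ((1797 - 4) mod 2) = 5, which is [75, 75, 75, 75, 75, 75, 75, 75].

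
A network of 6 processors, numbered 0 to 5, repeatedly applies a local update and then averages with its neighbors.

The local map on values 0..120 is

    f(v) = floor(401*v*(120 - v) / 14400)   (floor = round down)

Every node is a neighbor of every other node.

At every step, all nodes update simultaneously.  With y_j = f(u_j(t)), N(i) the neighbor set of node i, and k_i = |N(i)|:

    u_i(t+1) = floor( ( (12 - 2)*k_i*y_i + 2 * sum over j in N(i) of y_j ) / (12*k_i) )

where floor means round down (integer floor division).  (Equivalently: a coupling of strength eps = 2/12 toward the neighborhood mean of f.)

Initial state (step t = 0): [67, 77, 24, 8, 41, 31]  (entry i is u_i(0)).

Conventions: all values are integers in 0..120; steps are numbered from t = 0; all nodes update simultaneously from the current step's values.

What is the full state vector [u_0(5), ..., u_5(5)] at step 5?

Simulating step by step:
t=0: [67, 77, 24, 8, 41, 31]
t=1: [93, 88, 66, 34, 86, 75]
t=2: [71, 79, 95, 81, 81, 91]
t=3: [93, 88, 69, 86, 86, 75]
t=4: [71, 79, 94, 81, 81, 91]
t=5: [93, 88, 71, 86, 86, 75]

Answer: [93, 88, 71, 86, 86, 75]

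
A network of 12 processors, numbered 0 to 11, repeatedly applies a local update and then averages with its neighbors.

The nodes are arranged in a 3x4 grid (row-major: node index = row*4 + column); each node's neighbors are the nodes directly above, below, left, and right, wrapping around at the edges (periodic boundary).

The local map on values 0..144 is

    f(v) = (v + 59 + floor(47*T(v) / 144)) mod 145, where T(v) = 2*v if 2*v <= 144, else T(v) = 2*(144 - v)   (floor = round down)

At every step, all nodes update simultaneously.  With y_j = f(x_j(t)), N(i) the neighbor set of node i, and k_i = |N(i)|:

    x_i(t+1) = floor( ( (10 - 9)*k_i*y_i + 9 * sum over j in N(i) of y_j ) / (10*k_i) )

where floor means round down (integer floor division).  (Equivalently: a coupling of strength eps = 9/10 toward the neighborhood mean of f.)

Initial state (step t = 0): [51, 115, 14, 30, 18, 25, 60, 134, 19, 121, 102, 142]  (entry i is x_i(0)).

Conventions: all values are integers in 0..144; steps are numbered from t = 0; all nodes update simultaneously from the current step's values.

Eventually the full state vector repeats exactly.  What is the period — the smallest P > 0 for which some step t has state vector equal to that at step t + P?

Simulating step by step:
t=0: [51, 115, 14, 30, 18, 25, 60, 134, 19, 121, 102, 142]
t=1: [89, 89, 55, 86, 95, 54, 64, 65, 85, 68, 49, 72]
t=2: [38, 19, 52, 25, 26, 27, 39, 31, 34, 51, 32, 55]
t=3: [103, 123, 109, 95, 111, 113, 117, 84, 94, 108, 104, 98]
t=4: [43, 45, 45, 41, 42, 47, 43, 43, 43, 45, 44, 40]
t=5: [129, 133, 130, 129, 131, 131, 132, 127, 129, 132, 130, 128]
t=6: [52, 52, 53, 52, 52, 53, 52, 52, 52, 53, 52, 52]
t=7: [144, 47, 129, 111, 111, 97, 79, 144, 111, 97, 79, 144]
t=8: [67, 56, 61, 55, 50, 62, 45, 47, 50, 62, 45, 47]
t=9: [68, 16, 63, 70, 85, 68, 80, 106, 85, 68, 80, 106]
t=10: [44, 30, 43, 32, 33, 43, 31, 37, 33, 43, 31, 37]
t=11: [113, 128, 111, 123, 122, 116, 121, 114, 122, 116, 121, 114]
t=12: [50, 47, 50, 47, 48, 49, 47, 49, 48, 49, 47, 49]
t=13: [137, 139, 136, 139, 139, 137, 138, 137, 139, 137, 138, 137]
t=14: [55, 55, 55, 55, 55, 55, 55, 55, 55, 55, 55, 55]
t=15: [4, 4, 4, 4, 4, 4, 4, 4, 4, 4, 4, 4]
t=16: [65, 65, 65, 65, 65, 65, 65, 65, 65, 65, 65, 65]
t=17: [21, 21, 21, 21, 21, 21, 21, 21, 21, 21, 21, 21]
t=18: [93, 93, 93, 93, 93, 93, 93, 93, 93, 93, 93, 93]
t=19: [40, 40, 40, 40, 40, 40, 40, 40, 40, 40, 40, 40]
t=20: [125, 125, 125, 125, 125, 125, 125, 125, 125, 125, 125, 125]
t=21: [51, 51, 51, 51, 51, 51, 51, 51, 51, 51, 51, 51]
t=22: [143, 143, 143, 143, 143, 143, 143, 143, 143, 143, 143, 143]
t=23: [57, 57, 57, 57, 57, 57, 57, 57, 57, 57, 57, 57]
t=24: [8, 8, 8, 8, 8, 8, 8, 8, 8, 8, 8, 8]
t=25: [72, 72, 72, 72, 72, 72, 72, 72, 72, 72, 72, 72]
t=26: [33, 33, 33, 33, 33, 33, 33, 33, 33, 33, 33, 33]
t=27: [113, 113, 113, 113, 113, 113, 113, 113, 113, 113, 113, 113]
t=28: [47, 47, 47, 47, 47, 47, 47, 47, 47, 47, 47, 47]
t=29: [136, 136, 136, 136, 136, 136, 136, 136, 136, 136, 136, 136]
t=30: [55, 55, 55, 55, 55, 55, 55, 55, 55, 55, 55, 55]

Answer: 16
Key observation: The state at step 14, [55, 55, 55, 55, 55, 55, 55, 55, 55, 55, 55, 55], reappears at step 30 — and no state repeats earlier — so the cycle the system enters has period 16.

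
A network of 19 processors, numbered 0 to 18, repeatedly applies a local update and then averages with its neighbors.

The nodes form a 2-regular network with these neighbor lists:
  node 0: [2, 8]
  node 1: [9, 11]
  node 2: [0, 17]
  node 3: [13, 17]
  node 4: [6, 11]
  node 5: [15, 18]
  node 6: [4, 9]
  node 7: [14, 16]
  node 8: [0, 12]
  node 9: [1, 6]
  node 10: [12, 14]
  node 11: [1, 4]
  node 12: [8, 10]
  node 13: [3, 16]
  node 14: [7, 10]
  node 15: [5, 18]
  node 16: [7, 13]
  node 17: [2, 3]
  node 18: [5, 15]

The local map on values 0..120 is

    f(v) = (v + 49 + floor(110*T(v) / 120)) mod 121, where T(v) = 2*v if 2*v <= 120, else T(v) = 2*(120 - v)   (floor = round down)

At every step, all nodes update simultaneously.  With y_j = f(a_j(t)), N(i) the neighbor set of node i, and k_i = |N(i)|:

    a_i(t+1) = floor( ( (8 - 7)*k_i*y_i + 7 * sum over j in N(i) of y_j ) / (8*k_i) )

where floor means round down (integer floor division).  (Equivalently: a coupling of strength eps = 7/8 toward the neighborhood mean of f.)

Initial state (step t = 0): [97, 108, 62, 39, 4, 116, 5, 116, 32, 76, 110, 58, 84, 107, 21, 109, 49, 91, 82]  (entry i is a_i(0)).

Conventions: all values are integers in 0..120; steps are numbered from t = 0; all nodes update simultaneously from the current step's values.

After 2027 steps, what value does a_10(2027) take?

Answer: a_10(2027) = 81
Key observation: The state at step 9, [79, 78, 78, 78, 78, 78, 78, 80, 80, 78, 81, 78, 80, 78, 80, 78, 79, 78, 78], reappears at step 11: the system is in a cycle of period 2 from step 9 on.  Therefore the state at step 2027 equals the state at step 9 + ((2027 - 9) mod 2) = 9, which is [79, 78, 78, 78, 78, 78, 78, 80, 80, 78, 81, 78, 80, 78, 80, 78, 79, 78, 78].

Derivation:
t=0: [97, 108, 62, 39, 4, 116, 5, 116, 32, 76, 110, 58, 84, 107, 21, 109, 49, 91, 82]
t=1: [58, 84, 72, 61, 75, 65, 70, 82, 65, 63, 88, 63, 42, 52, 60, 64, 55, 67, 57]
t=2: [90, 92, 91, 85, 91, 91, 89, 89, 72, 84, 72, 83, 78, 88, 79, 91, 77, 92, 92]
t=3: [79, 77, 72, 73, 75, 71, 74, 81, 79, 72, 83, 72, 87, 79, 80, 71, 74, 74, 71]
t=4: [84, 87, 84, 84, 86, 88, 86, 83, 78, 84, 78, 84, 79, 85, 79, 88, 81, 87, 88]
t=5: [80, 77, 76, 76, 76, 74, 76, 80, 80, 75, 82, 75, 82, 78, 80, 74, 77, 77, 74]
t=6: [82, 84, 82, 83, 84, 86, 84, 81, 80, 83, 79, 83, 79, 83, 80, 86, 82, 83, 86]
t=7: [79, 78, 78, 78, 78, 76, 78, 80, 80, 78, 81, 78, 81, 78, 81, 76, 79, 78, 76]
t=8: [82, 83, 82, 83, 83, 84, 83, 81, 81, 83, 80, 83, 80, 82, 80, 84, 82, 83, 84]
t=9: [79, 78, 78, 78, 78, 78, 78, 80, 80, 78, 81, 78, 80, 78, 80, 78, 79, 78, 78]
t=10: [82, 83, 82, 83, 83, 83, 83, 81, 81, 83, 80, 83, 80, 82, 80, 83, 82, 83, 83]
t=11: [79, 78, 78, 78, 78, 78, 78, 80, 80, 78, 81, 78, 80, 78, 80, 78, 79, 78, 78]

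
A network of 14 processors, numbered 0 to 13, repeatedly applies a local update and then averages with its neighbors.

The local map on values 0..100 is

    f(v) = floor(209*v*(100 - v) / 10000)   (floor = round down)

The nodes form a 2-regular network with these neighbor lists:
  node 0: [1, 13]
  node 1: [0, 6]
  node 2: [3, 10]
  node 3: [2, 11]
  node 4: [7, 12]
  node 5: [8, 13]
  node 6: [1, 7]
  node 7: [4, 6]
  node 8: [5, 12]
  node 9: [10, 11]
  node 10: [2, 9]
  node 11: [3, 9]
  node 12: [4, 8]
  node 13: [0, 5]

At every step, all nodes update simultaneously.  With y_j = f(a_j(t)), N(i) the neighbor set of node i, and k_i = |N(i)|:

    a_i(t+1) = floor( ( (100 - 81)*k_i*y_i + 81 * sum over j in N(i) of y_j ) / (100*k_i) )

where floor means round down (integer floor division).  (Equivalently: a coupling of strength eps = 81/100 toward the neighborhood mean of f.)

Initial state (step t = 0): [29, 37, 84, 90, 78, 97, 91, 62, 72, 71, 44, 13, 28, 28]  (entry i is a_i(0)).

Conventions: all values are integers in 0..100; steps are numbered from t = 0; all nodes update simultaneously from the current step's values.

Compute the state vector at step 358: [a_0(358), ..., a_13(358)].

Answer: [52, 52, 52, 52, 52, 52, 52, 52, 52, 52, 52, 52, 52, 52]
Key observation: The state at step 4, [52, 52, 52, 52, 52, 52, 52, 52, 52, 52, 52, 52, 52, 52], reappears at step 5: the system is in a cycle of period 1 from step 4 on.  Therefore the state at step 358 equals the state at step 4 + ((358 - 4) mod 1) = 4, which is [52, 52, 52, 52, 52, 52, 52, 52, 52, 52, 52, 52, 52, 52].

Derivation:
t=0: [29, 37, 84, 90, 78, 97, 91, 62, 72, 71, 44, 13, 28, 28]
t=1: [44, 33, 33, 24, 43, 35, 42, 30, 27, 38, 38, 29, 39, 27]
t=2: [44, 49, 43, 43, 46, 42, 45, 49, 46, 46, 47, 43, 46, 47]
t=3: [51, 51, 51, 51, 51, 51, 51, 51, 50, 51, 51, 51, 51, 50]
t=4: [52, 52, 52, 52, 52, 52, 52, 52, 52, 52, 52, 52, 52, 52]
t=5: [52, 52, 52, 52, 52, 52, 52, 52, 52, 52, 52, 52, 52, 52]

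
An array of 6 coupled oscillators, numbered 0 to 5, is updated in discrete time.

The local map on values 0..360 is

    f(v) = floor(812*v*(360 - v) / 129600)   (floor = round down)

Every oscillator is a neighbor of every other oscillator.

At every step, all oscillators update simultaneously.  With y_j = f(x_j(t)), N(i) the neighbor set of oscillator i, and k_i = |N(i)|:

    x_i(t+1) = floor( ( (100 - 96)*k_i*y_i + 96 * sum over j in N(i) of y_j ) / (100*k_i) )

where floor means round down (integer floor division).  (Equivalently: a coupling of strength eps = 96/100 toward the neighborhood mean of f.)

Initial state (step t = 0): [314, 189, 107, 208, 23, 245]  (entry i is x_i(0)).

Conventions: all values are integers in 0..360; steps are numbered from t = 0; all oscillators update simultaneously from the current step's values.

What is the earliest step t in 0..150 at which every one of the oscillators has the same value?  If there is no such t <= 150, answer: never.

Answer: 3
Key observation: Synchronization is absorbing here: once all oscillators are equal they stay equal, and step 3 is the first all-equal step.

Derivation:
t=0: [314, 189, 107, 208, 23, 245]  (not all equal)
t=1: [155, 138, 143, 139, 162, 142]  (not all equal)
t=2: [194, 195, 194, 195, 194, 195]  (not all equal)
t=3: [201, 201, 201, 201, 201, 201]  (all equal)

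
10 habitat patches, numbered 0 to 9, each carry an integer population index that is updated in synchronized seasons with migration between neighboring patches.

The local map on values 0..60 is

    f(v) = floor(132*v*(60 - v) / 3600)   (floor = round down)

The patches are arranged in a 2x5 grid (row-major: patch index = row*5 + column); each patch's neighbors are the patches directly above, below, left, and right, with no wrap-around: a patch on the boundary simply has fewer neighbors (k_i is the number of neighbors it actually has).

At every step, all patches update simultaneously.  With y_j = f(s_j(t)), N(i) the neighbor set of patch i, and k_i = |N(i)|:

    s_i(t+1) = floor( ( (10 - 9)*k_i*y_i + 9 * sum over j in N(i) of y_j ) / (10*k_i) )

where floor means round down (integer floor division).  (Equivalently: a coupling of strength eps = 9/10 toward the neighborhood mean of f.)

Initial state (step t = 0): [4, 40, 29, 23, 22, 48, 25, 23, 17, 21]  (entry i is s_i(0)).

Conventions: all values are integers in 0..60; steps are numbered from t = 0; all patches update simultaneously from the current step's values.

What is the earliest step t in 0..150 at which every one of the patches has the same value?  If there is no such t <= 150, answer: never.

Simulating step by step:
t=0: [4, 40, 29, 23, 22, 48, 25, 23, 17, 21]  (not all equal)
t=1: [23, 24, 30, 29, 30, 20, 27, 30, 30, 28]  (not all equal)
t=2: [30, 31, 32, 32, 32, 31, 31, 32, 32, 32]  (not all equal)
t=3: [32, 32, 32, 32, 32, 32, 32, 32, 32, 32]  (all equal)

Answer: 3
Key observation: Synchronization is absorbing here: once all patches are equal they stay equal, and step 3 is the first all-equal step.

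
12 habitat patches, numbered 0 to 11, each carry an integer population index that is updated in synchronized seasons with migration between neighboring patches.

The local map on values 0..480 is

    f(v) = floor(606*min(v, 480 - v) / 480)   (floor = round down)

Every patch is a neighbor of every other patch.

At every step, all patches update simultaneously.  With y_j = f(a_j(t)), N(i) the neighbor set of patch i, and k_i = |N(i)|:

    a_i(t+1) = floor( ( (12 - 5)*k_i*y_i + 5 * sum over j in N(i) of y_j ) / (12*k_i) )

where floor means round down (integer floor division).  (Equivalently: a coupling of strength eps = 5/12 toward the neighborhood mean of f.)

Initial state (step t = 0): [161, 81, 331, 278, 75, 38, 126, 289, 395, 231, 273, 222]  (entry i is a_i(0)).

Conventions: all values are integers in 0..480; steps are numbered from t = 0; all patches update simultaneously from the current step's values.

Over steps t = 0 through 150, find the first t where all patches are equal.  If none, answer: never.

Answer: 14
Key observation: Synchronization is absorbing here: once all patches are equal they stay equal, and step 14 is the first all-equal step.

Derivation:
t=0: [161, 81, 331, 278, 75, 38, 126, 289, 395, 231, 273, 222]  (not all equal)
t=1: [195, 140, 186, 223, 135, 110, 171, 215, 142, 243, 226, 237]  (not all equal)
t=2: [239, 201, 233, 259, 198, 181, 223, 253, 203, 268, 261, 268]  (not all equal)
t=3: [286, 260, 282, 274, 258, 246, 275, 278, 262, 268, 273, 268]  (not all equal)
t=4: [253, 271, 256, 262, 273, 281, 261, 259, 270, 266, 263, 266]  (not all equal)
t=5: [279, 266, 276, 273, 265, 260, 273, 275, 267, 270, 272, 270]  (not all equal)
t=6: [258, 267, 260, 262, 267, 271, 262, 260, 266, 264, 262, 264]  (not all equal)
t=7: [276, 270, 275, 273, 270, 267, 273, 275, 271, 272, 273, 272]  (not all equal)
t=8: [259, 263, 259, 261, 263, 265, 261, 259, 262, 261, 261, 261]  (not all equal)
t=9: [277, 274, 277, 275, 274, 273, 275, 277, 275, 275, 275, 275]  (not all equal)
t=10: [256, 259, 256, 258, 259, 259, 258, 256, 258, 258, 258, 258]  (not all equal)
t=11: [281, 279, 281, 280, 279, 279, 280, 281, 280, 280, 280, 280]  (not all equal)
t=12: [251, 252, 251, 252, 252, 252, 252, 251, 252, 252, 252, 252]  (not all equal)
t=13: [288, 287, 288, 287, 287, 287, 287, 288, 287, 287, 287, 287]  (not all equal)
t=14: [242, 242, 242, 242, 242, 242, 242, 242, 242, 242, 242, 242]  (all equal)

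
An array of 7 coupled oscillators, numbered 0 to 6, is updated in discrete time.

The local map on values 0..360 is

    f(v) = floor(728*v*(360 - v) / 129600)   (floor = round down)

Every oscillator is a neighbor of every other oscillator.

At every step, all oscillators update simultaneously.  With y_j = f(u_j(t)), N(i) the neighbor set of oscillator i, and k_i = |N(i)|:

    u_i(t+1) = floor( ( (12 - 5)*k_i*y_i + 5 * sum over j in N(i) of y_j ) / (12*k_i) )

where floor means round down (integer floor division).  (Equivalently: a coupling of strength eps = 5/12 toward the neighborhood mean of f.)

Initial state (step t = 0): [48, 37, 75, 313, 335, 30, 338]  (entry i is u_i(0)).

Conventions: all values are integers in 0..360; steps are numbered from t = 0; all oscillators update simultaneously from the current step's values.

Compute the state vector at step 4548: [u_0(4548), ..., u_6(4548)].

Answer: [181, 181, 181, 181, 181, 181, 181]
Key observation: The state at step 5, [181, 181, 181, 181, 181, 181, 181], reappears at step 6: the system is in a cycle of period 1 from step 5 on.  Therefore the state at step 4548 equals the state at step 5 + ((4548 - 5) mod 1) = 5, which is [181, 181, 181, 181, 181, 181, 181].

Derivation:
t=0: [48, 37, 75, 313, 335, 30, 338]
t=1: [77, 68, 96, 76, 58, 62, 55]
t=2: [117, 111, 127, 117, 105, 107, 103]
t=3: [157, 155, 160, 157, 152, 153, 151]
t=4: [178, 178, 178, 178, 177, 177, 177]
t=5: [181, 181, 181, 181, 181, 181, 181]
t=6: [181, 181, 181, 181, 181, 181, 181]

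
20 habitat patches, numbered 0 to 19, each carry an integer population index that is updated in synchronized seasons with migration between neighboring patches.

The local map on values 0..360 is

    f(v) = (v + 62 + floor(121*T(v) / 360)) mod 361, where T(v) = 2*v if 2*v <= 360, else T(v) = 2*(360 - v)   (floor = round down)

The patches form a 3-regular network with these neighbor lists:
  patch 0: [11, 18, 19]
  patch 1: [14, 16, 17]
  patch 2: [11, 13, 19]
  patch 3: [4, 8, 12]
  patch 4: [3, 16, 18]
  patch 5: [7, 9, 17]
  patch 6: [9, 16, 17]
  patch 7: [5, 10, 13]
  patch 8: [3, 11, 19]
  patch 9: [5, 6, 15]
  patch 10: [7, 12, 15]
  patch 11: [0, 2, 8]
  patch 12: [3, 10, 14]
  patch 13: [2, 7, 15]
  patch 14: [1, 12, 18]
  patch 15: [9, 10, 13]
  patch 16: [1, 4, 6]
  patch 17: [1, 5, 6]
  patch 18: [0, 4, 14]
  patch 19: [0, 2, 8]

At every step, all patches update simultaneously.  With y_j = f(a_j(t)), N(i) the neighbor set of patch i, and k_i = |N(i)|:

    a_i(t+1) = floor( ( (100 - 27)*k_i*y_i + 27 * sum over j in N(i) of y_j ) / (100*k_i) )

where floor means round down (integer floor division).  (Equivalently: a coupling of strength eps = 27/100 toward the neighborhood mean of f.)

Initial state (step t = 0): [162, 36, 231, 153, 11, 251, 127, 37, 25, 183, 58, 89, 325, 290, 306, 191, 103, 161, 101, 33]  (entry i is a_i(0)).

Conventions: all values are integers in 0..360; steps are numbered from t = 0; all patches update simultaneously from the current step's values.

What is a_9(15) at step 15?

Answer: a_9(15) = 45

Derivation:
t=0: [162, 36, 231, 153, 11, 251, 127, 37, 25, 183, 58, 89, 325, 290, 306, 191, 103, 161, 101, 33]
t=1: [292, 143, 45, 252, 128, 59, 251, 109, 133, 28, 131, 194, 82, 40, 67, 21, 213, 279, 208, 126]
t=2: [53, 239, 136, 86, 205, 151, 32, 229, 234, 104, 253, 45, 188, 136, 173, 117, 62, 68, 51, 239]
t=3: [136, 77, 251, 152, 53, 267, 135, 69, 46, 233, 43, 141, 55, 261, 271, 237, 133, 168, 153, 56]
t=4: [280, 197, 61, 270, 192, 70, 267, 146, 169, 44, 128, 257, 154, 40, 82, 30, 263, 295, 273, 153]
t=5: [58, 29, 162, 82, 11, 173, 40, 275, 284, 127, 267, 68, 278, 145, 177, 130, 24, 47, 44, 280]
t=6: [146, 134, 288, 158, 97, 296, 139, 85, 63, 268, 53, 175, 77, 279, 285, 258, 103, 155, 152, 72]
t=7: [300, 261, 78, 290, 242, 79, 267, 169, 199, 54, 147, 304, 184, 48, 97, 38, 243, 290, 281, 178]
t=8: [69, 46, 189, 30, 24, 189, 40, 308, 45, 142, 266, 52, 53, 163, 169, 145, 23, 50, 51, 283]
t=9: [158, 153, 49, 116, 106, 46, 142, 64, 126, 257, 66, 136, 153, 275, 290, 281, 106, 130, 163, 54]
t=10: [307, 281, 147, 260, 248, 143, 267, 154, 261, 62, 172, 277, 273, 55, 114, 46, 251, 271, 298, 177]
t=11: [70, 53, 272, 28, 25, 266, 41, 305, 58, 162, 298, 58, 79, 180, 193, 160, 26, 55, 57, 294]
t=12: [162, 133, 41, 119, 108, 69, 148, 37, 142, 286, 80, 148, 155, 37, 49, 273, 111, 139, 140, 61]
t=13: [311, 268, 148, 267, 248, 169, 277, 134, 284, 72, 185, 294, 288, 115, 185, 55, 255, 283, 280, 188]
t=14: [39, 27, 252, 30, 25, 296, 45, 262, 32, 180, 45, 63, 30, 252, 11, 151, 26, 62, 31, 37]
t=15: [128, 109, 46, 111, 104, 46, 124, 38, 120, 45, 140, 145, 111, 51, 88, 243, 107, 146, 110, 113]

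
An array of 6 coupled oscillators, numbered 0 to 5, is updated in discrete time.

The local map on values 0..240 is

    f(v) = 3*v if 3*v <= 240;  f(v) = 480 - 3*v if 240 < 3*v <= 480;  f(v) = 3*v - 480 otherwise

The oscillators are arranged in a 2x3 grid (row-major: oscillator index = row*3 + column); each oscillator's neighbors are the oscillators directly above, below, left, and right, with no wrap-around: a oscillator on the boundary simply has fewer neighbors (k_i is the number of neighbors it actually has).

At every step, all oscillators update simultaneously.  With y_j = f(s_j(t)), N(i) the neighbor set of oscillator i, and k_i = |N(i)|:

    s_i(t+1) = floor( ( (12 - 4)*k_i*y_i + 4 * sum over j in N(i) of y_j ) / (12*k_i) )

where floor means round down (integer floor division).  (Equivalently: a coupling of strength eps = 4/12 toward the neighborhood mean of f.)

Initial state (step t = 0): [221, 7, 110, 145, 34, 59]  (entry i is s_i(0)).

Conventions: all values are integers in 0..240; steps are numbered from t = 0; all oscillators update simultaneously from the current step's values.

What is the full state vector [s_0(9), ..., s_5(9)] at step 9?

Answer: [134, 108, 142, 69, 61, 80]

Derivation:
t=0: [221, 7, 110, 145, 34, 59]
t=1: [133, 62, 133, 77, 95, 160]
t=2: [123, 163, 85, 200, 176, 46]
t=3: [95, 48, 174, 106, 61, 137]
t=4: [181, 142, 63, 171, 163, 83]
t=5: [56, 65, 173, 34, 41, 187]
t=6: [161, 166, 72, 116, 124, 81]
t=7: [27, 48, 186, 106, 115, 212]
t=8: [105, 128, 102, 144, 141, 139]
t=9: [134, 108, 142, 69, 61, 80]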